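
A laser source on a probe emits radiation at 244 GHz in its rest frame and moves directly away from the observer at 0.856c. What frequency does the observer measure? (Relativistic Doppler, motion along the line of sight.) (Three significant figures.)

68.0 GHz

Relativistic Doppler (source moving away): f_obs = f_src · √((1−β)/(1+β)).
With β = 0.856: factor = √(0.144/1.856) = 0.27854.
f_obs = 244 × 0.27854 = 68.0 GHz.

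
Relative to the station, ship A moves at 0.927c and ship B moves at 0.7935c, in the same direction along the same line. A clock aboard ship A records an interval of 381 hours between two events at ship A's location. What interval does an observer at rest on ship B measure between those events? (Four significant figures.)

Speed of ship A in ship B's frame: u = (v_A − v_B)/(1 − v_A v_B/c²) = (0.927 − 0.7935)/(1 − 0.927×0.7935) = 0.1335/0.2644255 = 0.50487; |u| = 0.50487c.
γ for this relative speed: γ = 1/√(1 − 0.254894) = 1.1585.
The clock on ship A records proper time, so ship B measures Δt = γΔτ = 1.1585 × 381 = 441.4 hours.

441.4 hours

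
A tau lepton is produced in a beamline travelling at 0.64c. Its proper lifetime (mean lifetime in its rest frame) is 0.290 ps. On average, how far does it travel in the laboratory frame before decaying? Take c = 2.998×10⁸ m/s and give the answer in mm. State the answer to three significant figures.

0.0724 mm

β² = 0.4096, so γ = 1/√0.5904 = 1.3014.
Lab-frame lifetime: Δt = γτ = 1.3014 × 0.290 ps = 0.37741 ps.
Distance: d = vΔt = 0.64 × 2.998×10⁸ m/s × 3.7741×10^-13 s = 7.24×10^-5 m = 0.0724 mm.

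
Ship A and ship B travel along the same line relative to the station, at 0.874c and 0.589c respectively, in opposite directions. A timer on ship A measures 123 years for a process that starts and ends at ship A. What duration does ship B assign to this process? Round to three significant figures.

The velocity of ship A relative to ship B is (0.874 + 0.589)c / (1 + 0.874×0.589) = 0.96581c; relative speed 0.96581c.
γ for this relative speed: γ = 1/√(1 − 0.932789) = 3.8573.
Ship A's interval is proper; time dilation gives Δt_B = γΔτ = 3.8573 × 123 years = 474 years.

474 years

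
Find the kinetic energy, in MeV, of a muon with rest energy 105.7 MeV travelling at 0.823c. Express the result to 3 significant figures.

80.4 MeV

Lorentz factor: γ = (1 − 0.677329)^(−1/2) = 1.76044.
Kinetic energy: K = (γ − 1)mc² = (1.76044 − 1) × 105.7 MeV = 0.76044 × 105.7 = 80.4 MeV.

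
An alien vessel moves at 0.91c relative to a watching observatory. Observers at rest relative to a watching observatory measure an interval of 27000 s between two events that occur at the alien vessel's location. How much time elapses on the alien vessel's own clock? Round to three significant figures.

11200 s

With β = 0.91, γ = 1/√(1 − 0.91²) = 1/√0.1719 = 2.4119.
The moving clock records proper time: Δτ = Δt/γ = 27000/2.4119 = 11200 s.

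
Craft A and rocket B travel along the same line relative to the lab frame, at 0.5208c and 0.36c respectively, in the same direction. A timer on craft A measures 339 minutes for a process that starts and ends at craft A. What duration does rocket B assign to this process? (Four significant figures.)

Speed of craft A in rocket B's frame: u = (v_A − v_B)/(1 − v_A v_B/c²) = (0.5208 − 0.36)/(1 − 0.5208×0.36) = 0.1608/0.812512 = 0.1979; |u| = 0.1979c.
At |u| = 0.1979c, γ = (1 − 0.0391644)^(−1/2) = 1.0202.
Craft A's interval is proper; time dilation gives Δt_B = γΔτ = 1.0202 × 339 minutes = 345.8 minutes.

345.8 minutes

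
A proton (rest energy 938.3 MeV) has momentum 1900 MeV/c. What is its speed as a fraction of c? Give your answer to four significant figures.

βγ = pc/(mc²) = 1900/938.3 = 2.0249.
Since γ² = 1 + (βγ)² = 5.10022, γ = √5.10022 = 2.25837, and β = (βγ)/γ = 2.0249/2.25837 = 0.8966.

0.8966c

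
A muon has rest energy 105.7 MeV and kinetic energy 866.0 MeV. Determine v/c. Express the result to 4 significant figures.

0.9941

γ = 1 + K/(mc²) = 1 + 866.0/105.7 = 9.193.
β = √(1 − 1/γ²) = √(1 − 0.0118327) = √0.9881673 = 0.9941.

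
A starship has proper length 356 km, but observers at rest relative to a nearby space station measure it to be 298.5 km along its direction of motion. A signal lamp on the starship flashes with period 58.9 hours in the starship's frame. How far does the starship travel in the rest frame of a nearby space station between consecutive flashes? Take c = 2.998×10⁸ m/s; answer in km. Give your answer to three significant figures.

4.13×10^10 km

Length contraction gives γ = L₀/L = 356/298.5 = 1.19263.
β = √(1 − 1/γ²) = 0.54493. Lab-frame period = γτ = 1.19263×58.9 hours = 70.246 hours. Distance = βc × γτ = 0.54493 × 2.998×10⁸ m/s × 252885.6 s = 4.1314×10^13 m = 4.13×10^10 km.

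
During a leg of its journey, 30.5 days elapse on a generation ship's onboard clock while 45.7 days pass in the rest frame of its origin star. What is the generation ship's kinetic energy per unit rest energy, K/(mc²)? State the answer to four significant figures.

γ = Δt/Δτ = 45.7/30.5 = 1.49836.
K/(mc²) = γ − 1 = 1.49836 − 1 = 0.4984.

0.4984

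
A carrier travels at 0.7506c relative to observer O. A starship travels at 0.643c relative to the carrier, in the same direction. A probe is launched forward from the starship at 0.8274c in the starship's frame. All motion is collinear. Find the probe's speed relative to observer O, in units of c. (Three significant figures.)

0.994c

First combine the probe and starship (S''→S'): u₁ = (0.8274 + 0.643)/(1 + 0.8274×0.643) = 1.4704/1.5320182 = 0.95978.
Then combine with the carrier (S'→S): u = (0.95978 + 0.7506)/(1 + 0.95978×0.7506) = 1.71038/1.720410868 = 0.99417.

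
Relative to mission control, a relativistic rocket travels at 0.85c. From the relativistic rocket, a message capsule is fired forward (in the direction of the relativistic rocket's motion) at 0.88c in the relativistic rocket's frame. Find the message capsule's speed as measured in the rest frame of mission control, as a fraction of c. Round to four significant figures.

Relativistic velocity addition: u = (u' + v)/(1 + u'v/c²), with u' = 0.88c and v = 0.85c.
Numerator: 0.88 + 0.85 = 1.73. Denominator: 1 + (0.88)(0.85) = 1.748.
u = 1.73/1.748 = 0.9897, so the speed is 0.9897c.

0.9897c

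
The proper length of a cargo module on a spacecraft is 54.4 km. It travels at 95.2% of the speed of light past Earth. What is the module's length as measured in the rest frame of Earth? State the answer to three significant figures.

16.7 km

β² = 0.906304, so γ = 1/√0.093696 = 3.2669.
Length contraction: L = L₀/γ = 54.4/3.2669 = 16.7 km.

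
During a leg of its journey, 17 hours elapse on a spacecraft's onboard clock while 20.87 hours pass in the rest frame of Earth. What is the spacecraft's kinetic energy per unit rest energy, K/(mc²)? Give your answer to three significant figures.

0.228

The time-dilation ratio gives γ = 20.87/17 = 1.22765.
K/(mc²) = γ − 1 = 1.22765 − 1 = 0.228.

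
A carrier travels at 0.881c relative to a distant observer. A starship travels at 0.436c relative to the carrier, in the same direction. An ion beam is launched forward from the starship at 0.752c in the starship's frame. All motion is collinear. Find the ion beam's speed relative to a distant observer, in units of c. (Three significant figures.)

Compose velocities in two stages. Stage 1 (into S'): u₁ = (0.752+0.436)/(1+0.752×0.436) = 0.89466.
Stage 2 (into S): u = (0.89466+0.881)/(1+0.89466×0.881) = 0.99299, so the speed is 0.993c.

0.993c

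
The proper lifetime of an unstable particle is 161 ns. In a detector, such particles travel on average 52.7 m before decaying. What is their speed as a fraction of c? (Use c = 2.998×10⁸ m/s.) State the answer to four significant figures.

Lab distance = (lab lifetime)·v = γτ·βc, so βγ = d/(cτ) = 52.70/(2.998×10⁸ × 1.610×10^-7) = 1.0918.
With βγ = 1.0918: γ² = 1 + (βγ)² = 2.19203, and β = (βγ)/γ = 1.0918/1.48055 = 0.7374.

0.7374c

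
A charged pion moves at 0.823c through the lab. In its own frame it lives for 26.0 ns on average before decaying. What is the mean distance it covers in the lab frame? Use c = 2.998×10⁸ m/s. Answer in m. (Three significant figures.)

With β = 0.823, γ = 1/√(1 − 0.823²) = 1/√0.322671 = 1.7604.
Lab-frame lifetime: Δt = γτ = 1.7604 × 26.0 ns = 45.77 ns.
Distance: d = vΔt = 0.823 × 2.998×10⁸ m/s × 4.5770×10^-8 s = 11.3 m.

11.3 m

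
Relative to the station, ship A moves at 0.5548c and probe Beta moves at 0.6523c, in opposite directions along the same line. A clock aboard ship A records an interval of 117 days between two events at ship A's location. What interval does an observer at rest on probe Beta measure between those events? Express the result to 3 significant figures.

Speed of ship A in probe Beta's frame: u = (v_A + v_B)/(1 + v_A v_B/c²) = (0.5548 + 0.6523)/(1 + 0.5548×0.6523) = 1.2071/1.36189604 = 0.88634; |u| = 0.88634c.
γ for this relative speed: γ = 1/√(1 − 0.785599) = 2.1597.
The clock on ship A records proper time, so probe Beta measures Δt = γΔτ = 2.1597 × 117 = 253 days.

253 days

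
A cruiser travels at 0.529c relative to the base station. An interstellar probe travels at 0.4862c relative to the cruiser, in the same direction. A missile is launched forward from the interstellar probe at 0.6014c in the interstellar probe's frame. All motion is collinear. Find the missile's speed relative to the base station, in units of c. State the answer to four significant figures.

First combine the missile and interstellar probe (S''→S'): u₁ = (0.6014 + 0.4862)/(1 + 0.6014×0.4862) = 1.0876/1.29240068 = 0.84153.
Then combine with the cruiser (S'→S): u = (0.84153 + 0.529)/(1 + 0.84153×0.529) = 1.37053/1.44516937 = 0.94835.

0.9484c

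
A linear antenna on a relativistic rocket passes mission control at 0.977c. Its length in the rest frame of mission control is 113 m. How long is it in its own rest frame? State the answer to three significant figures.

530 m

γ = 1/√(1 − β²) = 1/√(1 − 0.954529) = 1/√0.045471 = 1/0.213239 = 4.6896.
Proper length: L₀ = γ·L = 4.6896 × 113 = 530 m.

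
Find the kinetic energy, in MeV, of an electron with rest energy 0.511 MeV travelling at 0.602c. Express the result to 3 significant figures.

0.129 MeV

With β = 0.602, γ = 1/√(1 − 0.602²) = 1/√0.637596 = 1.25235.
Kinetic energy: K = (γ − 1)mc² = (1.25235 − 1) × 0.511 MeV = 0.25235 × 0.511 = 0.129 MeV.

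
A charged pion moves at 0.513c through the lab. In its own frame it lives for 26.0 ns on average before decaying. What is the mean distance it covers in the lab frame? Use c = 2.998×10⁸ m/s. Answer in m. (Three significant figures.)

4.66 m

Lorentz factor: γ = (1 − 0.263169)^(−1/2) = 1.165.
Lab-frame lifetime: Δt = γτ = 1.165 × 26.0 ns = 30.29 ns.
Distance: d = vΔt = 0.513 × 2.998×10⁸ m/s × 3.0290×10^-8 s = 4.66 m.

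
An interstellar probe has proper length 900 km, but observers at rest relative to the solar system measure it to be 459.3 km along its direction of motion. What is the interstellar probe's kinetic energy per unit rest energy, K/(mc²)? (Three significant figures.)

γ = L₀/L = 900/459.3 = 1.9595.
Since K = (γ−1)mc², K/(mc²) = 1.9595 − 1 = 0.960.

0.960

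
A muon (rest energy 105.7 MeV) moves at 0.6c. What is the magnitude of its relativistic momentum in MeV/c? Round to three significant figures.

Lorentz factor: γ = (1 − 0.36)^(−1/2) = 1.25.
Momentum: p = γβ·mc = 1.25 × 0.6 × 105.7 MeV/c = 79.3 MeV/c.

79.3 MeV/c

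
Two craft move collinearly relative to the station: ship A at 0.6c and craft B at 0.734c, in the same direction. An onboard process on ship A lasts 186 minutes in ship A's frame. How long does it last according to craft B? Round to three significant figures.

Speed of ship A in craft B's frame: u = (v_A − v_B)/(1 − v_A v_B/c²) = (0.6 − 0.734)/(1 − 0.6×0.734) = −0.134/0.5596 = −0.23946; |u| = 0.23946c.
At |u| = 0.23946c, γ = (1 − 0.0573411)^(−1/2) = 1.03.
The clock on ship A records proper time, so craft B measures Δt = γΔτ = 1.03 × 186 = 192 minutes.

192 minutes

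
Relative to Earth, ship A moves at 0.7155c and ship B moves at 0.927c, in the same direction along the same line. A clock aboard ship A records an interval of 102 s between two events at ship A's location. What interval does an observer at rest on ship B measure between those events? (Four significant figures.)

Speed of ship A in ship B's frame: u = (v_A − v_B)/(1 − v_A v_B/c²) = (0.7155 − 0.927)/(1 − 0.7155×0.927) = −0.2115/0.3367315 = −0.6281; |u| = 0.6281c.
γ for this relative speed: γ = 1/√(1 − 0.39451) = 1.2851.
Ship A's interval is proper; time dilation gives Δt_B = γΔτ = 1.2851 × 102 s = 131.1 s.

131.1 s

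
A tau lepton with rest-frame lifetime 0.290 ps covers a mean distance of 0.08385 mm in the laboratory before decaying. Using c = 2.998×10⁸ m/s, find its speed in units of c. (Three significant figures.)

0.694c

Lab distance = (lab lifetime)·v = γτ·βc, so βγ = d/(cτ) = 8.385×10^-5/(2.998×10⁸ × 2.900×10^-13) = 0.96444.
With βγ = 0.96444: γ² = 1 + (βγ)² = 1.930145, and β = (βγ)/γ = 0.96444/1.3893 = 0.694.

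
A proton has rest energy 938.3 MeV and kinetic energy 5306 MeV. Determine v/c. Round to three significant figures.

0.989

γ = 1 + K/(mc²) = 1 + 5306/938.3 = 6.6549.
β = √(1 − 1/γ²) = √(1 − 0.0225796) = √0.9774204 = 0.989.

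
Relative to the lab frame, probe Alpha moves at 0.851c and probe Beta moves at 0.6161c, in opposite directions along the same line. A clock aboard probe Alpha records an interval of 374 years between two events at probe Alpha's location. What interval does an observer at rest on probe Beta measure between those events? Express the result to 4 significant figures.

1378 years

Transform probe Alpha's velocity into probe Beta's frame: (0.851 + 0.6161)/(1 + 0.851·0.6161) = 1.4671/1.5243011, so the relative speed is 0.96247c.
At |u| = 0.96247c, γ = (1 − 0.926349)^(−1/2) = 3.6848.
The clock on probe Alpha records proper time, so probe Beta measures Δt = γΔτ = 3.6848 × 374 = 1378 years.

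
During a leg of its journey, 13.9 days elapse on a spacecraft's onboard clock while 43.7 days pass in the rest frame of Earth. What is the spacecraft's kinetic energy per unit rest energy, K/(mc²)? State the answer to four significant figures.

2.144

γ = Δt/Δτ = 43.7/13.9 = 3.14388.
Since K = (γ−1)mc², K/(mc²) = 3.14388 − 1 = 2.144.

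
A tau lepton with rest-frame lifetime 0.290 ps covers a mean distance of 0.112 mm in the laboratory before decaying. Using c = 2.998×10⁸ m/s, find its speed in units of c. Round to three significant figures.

0.790c

Lab distance = (lab lifetime)·v = γτ·βc, so βγ = d/(cτ) = 1.120×10^-4/(2.998×10⁸ × 2.900×10^-13) = 1.2882.
With βγ = 1.2882: γ² = 1 + (βγ)² = 2.65946, and β = (βγ)/γ = 1.2882/1.63079 = 0.790.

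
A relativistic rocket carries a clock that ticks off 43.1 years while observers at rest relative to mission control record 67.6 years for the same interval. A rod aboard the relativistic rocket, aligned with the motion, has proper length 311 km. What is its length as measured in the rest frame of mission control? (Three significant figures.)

198 km

The time-dilation ratio gives γ = 67.6/43.1 = 1.56845.
The rod contracts by the same γ: 311 km / 1.56845 = 198 km.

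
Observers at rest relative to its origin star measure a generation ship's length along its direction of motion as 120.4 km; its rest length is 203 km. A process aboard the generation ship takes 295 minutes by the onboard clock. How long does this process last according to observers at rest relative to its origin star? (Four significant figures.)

497.4 minutes

From L = L₀/γ: γ = 203/120.4 = 1.68605.
The same γ dilates the second interval: 1.68605 × 295 minutes = 497.4 minutes.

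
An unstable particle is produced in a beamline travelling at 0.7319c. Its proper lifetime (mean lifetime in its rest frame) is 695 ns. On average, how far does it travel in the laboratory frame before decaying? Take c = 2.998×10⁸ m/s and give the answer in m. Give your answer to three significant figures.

224 m

γ = 1/√(1 − β²) = 1/√(1 − 0.53567761) = 1/√0.46432239 = 1/0.681412 = 1.4675.
Lab-frame lifetime: Δt = γτ = 1.4675 × 695 ns = 1019.9 ns.
Distance: d = vΔt = 0.7319 × 2.998×10⁸ m/s × 1.0199×10^-6 s = 224 m.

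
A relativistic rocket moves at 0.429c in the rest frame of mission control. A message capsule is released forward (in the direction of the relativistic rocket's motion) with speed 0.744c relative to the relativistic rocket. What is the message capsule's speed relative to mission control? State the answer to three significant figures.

0.889c

Relativistic velocity addition: u = (u' + v)/(1 + u'v/c²), with u' = 0.744c and v = 0.429c.
Numerator: 0.744 + 0.429 = 1.173. Denominator: 1 + (0.744)(0.429) = 1.319176.
u = 1.173/1.319176 = 0.88919, so the speed is 0.889c.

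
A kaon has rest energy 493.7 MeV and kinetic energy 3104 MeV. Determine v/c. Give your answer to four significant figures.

γ = 1 + K/(mc²) = 1 + 3104/493.7 = 7.2872.
β = √(1 − 1/γ²) = √(1 − 0.0188312) = √0.9811688 = 0.9905.

0.9905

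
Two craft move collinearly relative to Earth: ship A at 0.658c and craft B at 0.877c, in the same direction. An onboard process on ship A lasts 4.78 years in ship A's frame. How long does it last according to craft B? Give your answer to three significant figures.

The velocity of ship A relative to craft B is (0.658 − 0.877)c / (1 − 0.658×0.877) = −0.51781c; relative speed 0.51781c.
At |u| = 0.51781c, γ = (1 − 0.268127)^(−1/2) = 1.1689.
Ship A's interval is proper; time dilation gives Δt_B = γΔτ = 1.1689 × 4.78 years = 5.59 years.

5.59 years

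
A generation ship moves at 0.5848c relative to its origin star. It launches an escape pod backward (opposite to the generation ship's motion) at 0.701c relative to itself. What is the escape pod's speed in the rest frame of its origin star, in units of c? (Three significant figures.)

Relativistic velocity addition: u = (u' + v)/(1 + u'v/c²), with u' = −0.701c and v = 0.5848c.
Numerator: −0.701 + 0.5848 = −0.1162. Denominator: 1 + (−0.701)(0.5848) = 0.5900552.
u = −0.1162/0.5900552 = −0.19693, so the speed is 0.197c.

0.197c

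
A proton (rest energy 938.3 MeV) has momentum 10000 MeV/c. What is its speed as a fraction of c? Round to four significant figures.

0.9956c

pc/(mc²) = 10000/938.3 = 10.658 = βγ = β/√(1−β²).
So β² = x²/(1 + x²) with x = 10.658: x² = 113.593, β² = 113.593/114.593 = 0.991273, β = 0.9956.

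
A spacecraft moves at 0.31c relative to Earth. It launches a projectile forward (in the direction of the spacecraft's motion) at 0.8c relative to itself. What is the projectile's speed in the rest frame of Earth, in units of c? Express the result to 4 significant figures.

0.8894c

Relativistic velocity addition: u = (u' + v)/(1 + u'v/c²), with u' = 0.8c and v = 0.31c.
Numerator: 0.8 + 0.31 = 1.11. Denominator: 1 + (0.8)(0.31) = 1.248.
u = 1.11/1.248 = 0.88942, so the speed is 0.8894c.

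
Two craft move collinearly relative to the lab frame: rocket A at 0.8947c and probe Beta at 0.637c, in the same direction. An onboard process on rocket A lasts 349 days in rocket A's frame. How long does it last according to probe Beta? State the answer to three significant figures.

436 days

The velocity of rocket A relative to probe Beta is (0.8947 − 0.637)c / (1 − 0.8947×0.637) = 0.5992c; relative speed 0.5992c.
γ for this relative speed: γ = 1/√(1 − 0.359041) = 1.2491.
Rocket A's interval is proper; time dilation gives Δt_B = γΔτ = 1.2491 × 349 days = 436 days.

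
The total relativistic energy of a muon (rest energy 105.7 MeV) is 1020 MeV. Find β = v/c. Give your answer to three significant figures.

Total energy E = γmc² gives γ = 1020/105.7 = 9.65.
Hence β = √(1 − 1/γ²) = √(1 − 0.0107385) = √0.9892615 = 0.995.

0.995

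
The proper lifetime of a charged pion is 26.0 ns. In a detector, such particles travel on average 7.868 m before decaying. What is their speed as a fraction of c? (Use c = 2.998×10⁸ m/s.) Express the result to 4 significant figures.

Let x = d/(cτ) = 7.868 m / (2.998×10⁸ m/s × 2.600×10^-8 s) = 1.0094. Since d = βγcτ, x = βγ = β/√(1−β²).
Solving: β² = x²/(1+x²) = 1.01889/2.01889 = 0.504678, so β = 0.7104.

0.7104c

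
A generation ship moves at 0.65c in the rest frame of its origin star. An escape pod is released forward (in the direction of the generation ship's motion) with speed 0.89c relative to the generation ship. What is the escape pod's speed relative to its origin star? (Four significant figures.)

0.9756c

In units of c, u = (u' + v)/(1 + u'v) with u' = 0.89 and v = 0.65.
Numerator: 0.89 + 0.65 = 1.54. Denominator: 1 + (0.89)(0.65) = 1.5785.
u = 1.54/1.5785 = 0.97561, so the speed is 0.9756c.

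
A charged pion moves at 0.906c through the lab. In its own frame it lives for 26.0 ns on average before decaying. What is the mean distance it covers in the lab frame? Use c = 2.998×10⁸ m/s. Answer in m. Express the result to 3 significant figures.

γ = 1/√(1 − β²) = 1/√(1 − 0.820836) = 1/√0.179164 = 1/0.423278 = 2.3625.
Lab-frame lifetime: Δt = γτ = 2.3625 × 26.0 ns = 61.425 ns.
Distance: d = vΔt = 0.906 × 2.998×10⁸ m/s × 6.1425×10^-8 s = 16.7 m.

16.7 m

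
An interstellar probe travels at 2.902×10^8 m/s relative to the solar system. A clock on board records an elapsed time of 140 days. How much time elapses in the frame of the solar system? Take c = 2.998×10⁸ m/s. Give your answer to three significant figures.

558 days

β = v/c = (2.902×10^8 m/s)/(2.998×10⁸ m/s) = 0.967979.
With β = 0.967979, γ = 1/√(1 − 0.967979²) = 1/√0.06301666 = 3.9836.
Time dilation: Δt = γ·Δτ = 3.9836 × 140 = 558 days.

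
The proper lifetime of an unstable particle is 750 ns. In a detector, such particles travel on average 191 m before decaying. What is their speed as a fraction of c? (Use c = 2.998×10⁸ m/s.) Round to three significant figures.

0.647c

Let x = d/(cτ) = 191.0 m / (2.998×10⁸ m/s × 7.500×10^-7 s) = 0.84946. Since d = βγcτ, x = βγ = β/√(1−β²).
Solving: β² = x²/(1+x²) = 0.721582/1.721582 = 0.419139, so β = 0.647.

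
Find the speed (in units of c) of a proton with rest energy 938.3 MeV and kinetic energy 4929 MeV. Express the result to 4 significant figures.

γ = 1 + K/(mc²) = 1 + 4929/938.3 = 6.2531.
β = √(1 − 1/γ²) = √(1 − 0.0255746) = √0.9744254 = 0.9871.

0.9871c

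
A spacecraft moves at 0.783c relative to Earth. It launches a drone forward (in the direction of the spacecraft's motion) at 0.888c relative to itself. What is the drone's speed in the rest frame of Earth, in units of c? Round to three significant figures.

In units of c, u = (u' + v)/(1 + u'v) with u' = 0.888 and v = 0.783.
Numerator: 0.888 + 0.783 = 1.671. Denominator: 1 + (0.888)(0.783) = 1.695304.
u = 1.671/1.695304 = 0.98566, so the speed is 0.986c.

0.986c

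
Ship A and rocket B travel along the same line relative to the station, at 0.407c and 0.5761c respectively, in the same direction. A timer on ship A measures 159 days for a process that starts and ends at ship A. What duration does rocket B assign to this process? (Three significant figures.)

Speed of ship A in rocket B's frame: u = (v_A − v_B)/(1 − v_A v_B/c²) = (0.407 − 0.5761)/(1 − 0.407×0.5761) = −0.1691/0.7655273 = −0.22089; |u| = 0.22089c.
At |u| = 0.22089c, γ = (1 − 0.0487924)^(−1/2) = 1.0253.
The clock on ship A records proper time, so rocket B measures Δt = γΔτ = 1.0253 × 159 = 163 days.

163 days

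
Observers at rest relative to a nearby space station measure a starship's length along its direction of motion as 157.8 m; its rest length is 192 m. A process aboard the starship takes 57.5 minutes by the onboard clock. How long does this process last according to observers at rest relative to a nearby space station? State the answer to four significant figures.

Length contraction gives γ = L₀/L = 192/157.8 = 1.21673.
Δt = γΔτ = 1.21673 × 57.5 = 69.96 minutes.

69.96 minutes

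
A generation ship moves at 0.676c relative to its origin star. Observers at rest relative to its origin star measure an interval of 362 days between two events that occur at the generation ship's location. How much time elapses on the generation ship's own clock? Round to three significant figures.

γ = 1/√(1 − β²) = 1/√(1 − 0.456976) = 1/√0.543024 = 1/0.736902 = 1.357.
The moving clock records proper time: Δτ = Δt/γ = 362/1.357 = 267 days.

267 days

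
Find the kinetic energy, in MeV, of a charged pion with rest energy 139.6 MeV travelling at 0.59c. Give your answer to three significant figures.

γ = 1/√(1 − β²) = 1/√(1 − 0.3481) = 1/√0.6519 = 1/0.807403 = 1.23854.
Kinetic energy: K = (γ − 1)mc² = (1.23854 − 1) × 139.6 MeV = 0.23854 × 139.6 = 33.3 MeV.

33.3 MeV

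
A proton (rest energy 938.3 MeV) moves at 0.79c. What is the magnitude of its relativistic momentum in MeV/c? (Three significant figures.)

γ = 1/√(1 − β²) = 1/√(1 − 0.6241) = 1/√0.3759 = 1/0.613107 = 1.631.
Momentum: p = γβ·mc = 1.631 × 0.79 × 938.3 MeV/c = 1210 MeV/c.

1210 MeV/c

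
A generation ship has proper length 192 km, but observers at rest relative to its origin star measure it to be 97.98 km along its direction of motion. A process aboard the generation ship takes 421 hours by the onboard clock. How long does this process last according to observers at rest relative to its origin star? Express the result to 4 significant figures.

γ = L₀/L = 192/97.98 = 1.95958.
The same γ dilates the second interval: 1.95958 × 421 hours = 825.0 hours.

825.0 hours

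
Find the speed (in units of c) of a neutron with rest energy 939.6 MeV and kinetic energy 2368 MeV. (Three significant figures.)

0.959c

K = (γ−1)mc², so γ = 1 + 2368/939.6 = 3.5202.
Then v/c = √(1 − γ⁻²) = √(1 − 0.0806985) = √0.9193015 = 0.959.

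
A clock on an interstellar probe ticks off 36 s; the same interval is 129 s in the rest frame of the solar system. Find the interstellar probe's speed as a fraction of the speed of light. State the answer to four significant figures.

γ = Δt/Δτ = 129/36 = 3.5833.
β = √(1 − 1/γ²) = √(1 − 0.0778814) = √0.9221186 = 0.9603.

0.9603c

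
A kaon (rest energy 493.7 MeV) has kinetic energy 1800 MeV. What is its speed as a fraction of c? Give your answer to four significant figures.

0.9766c

K = (γ−1)mc², so γ = 1 + 1800/493.7 = 4.6459.
Then v/c = √(1 − γ⁻²) = √(1 − 0.0463298) = √0.9536702 = 0.9766.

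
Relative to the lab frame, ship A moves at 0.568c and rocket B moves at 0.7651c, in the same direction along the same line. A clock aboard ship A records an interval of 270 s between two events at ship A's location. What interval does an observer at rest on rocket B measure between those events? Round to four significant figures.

288.1 s

Transform ship A's velocity into rocket B's frame: (0.568 − 0.7651)/(1 − 0.568·0.7651) = −0.1971/0.5654232, so the relative speed is 0.34859c.
At |u| = 0.34859c, γ = (1 − 0.121515)^(−1/2) = 1.0669.
Ship A's interval is proper; time dilation gives Δt_B = γΔτ = 1.0669 × 270 s = 288.1 s.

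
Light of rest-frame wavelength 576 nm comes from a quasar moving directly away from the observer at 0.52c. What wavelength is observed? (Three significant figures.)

Relativistic Doppler for wavelength: λ_obs = λ_src · √((1+β)/(1−β)).
With β = 0.52: factor = √(1.52/0.48) = 1.7795.
λ_obs = 576 × 1.7795 = 1020 nm.

1020 nm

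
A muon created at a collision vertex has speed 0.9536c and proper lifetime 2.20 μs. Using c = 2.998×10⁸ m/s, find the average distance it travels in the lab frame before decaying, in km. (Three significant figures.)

γ = 1/√(1 − β²) = 1/√(1 − 0.90935296) = 1/√0.09064704 = 1/0.301076 = 3.3214.
Lab-frame lifetime: Δt = γτ = 3.3214 × 2.20 μs = 7.3071 μs.
Distance: d = vΔt = 0.9536 × 2.998×10⁸ m/s × 7.3071×10^-6 s = 2090 m = 2.09 km.

2.09 km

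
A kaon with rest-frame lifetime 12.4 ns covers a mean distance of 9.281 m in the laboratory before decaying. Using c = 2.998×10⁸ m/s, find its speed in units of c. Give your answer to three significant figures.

Let x = d/(cτ) = 9.281 m / (2.998×10⁸ m/s × 1.240×10^-8 s) = 2.4966. Since d = βγcτ, x = βγ = β/√(1−β²).
Solving: β² = x²/(1+x²) = 6.23301/7.23301 = 0.861745, so β = 0.928.

0.928c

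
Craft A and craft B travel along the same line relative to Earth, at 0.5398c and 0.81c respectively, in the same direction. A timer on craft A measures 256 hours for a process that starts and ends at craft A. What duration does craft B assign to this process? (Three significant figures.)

292 hours

Speed of craft A in craft B's frame: u = (v_A − v_B)/(1 − v_A v_B/c²) = (0.5398 − 0.81)/(1 − 0.5398×0.81) = −0.2702/0.562762 = −0.48013; |u| = 0.48013c.
γ for this relative speed: γ = 1/√(1 − 0.230525) = 1.14.
The clock on craft A records proper time, so craft B measures Δt = γΔτ = 1.14 × 256 = 292 hours.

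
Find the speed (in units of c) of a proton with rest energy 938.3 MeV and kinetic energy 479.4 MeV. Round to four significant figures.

K = (γ−1)mc², so γ = 1 + 479.4/938.3 = 1.5109.
Then v/c = √(1 − γ⁻²) = √(1 − 0.438055) = √0.561945 = 0.7496.

0.7496c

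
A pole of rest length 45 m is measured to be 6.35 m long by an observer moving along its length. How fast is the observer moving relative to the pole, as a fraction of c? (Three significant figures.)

Length contraction gives γ = L₀/L = 45/6.35 = 7.0866.
β = √(1 − 1/γ²) = √0.980088 = 0.990.

0.990c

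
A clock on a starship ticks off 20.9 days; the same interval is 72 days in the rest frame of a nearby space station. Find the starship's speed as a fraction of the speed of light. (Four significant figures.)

γ = Δt/Δτ = 72/20.9 = 3.445.
β = √(1 − 1/γ²) = √(1 − 0.08426) = √0.91574 = 0.9569.

0.9569c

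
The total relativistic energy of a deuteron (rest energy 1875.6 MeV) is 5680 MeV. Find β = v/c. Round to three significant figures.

0.944

γ = E/(mc²) = 5680/1875.6 = 3.0284.
β = √(1 − 1/γ²) = √(1 − 0.109037) = √0.890963 = 0.944.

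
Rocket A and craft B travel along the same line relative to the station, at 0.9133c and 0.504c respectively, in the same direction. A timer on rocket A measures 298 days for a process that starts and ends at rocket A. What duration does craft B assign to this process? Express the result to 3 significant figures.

The velocity of rocket A relative to craft B is (0.9133 − 0.504)c / (1 − 0.9133×0.504) = 0.75839c; relative speed 0.75839c.
γ for this relative speed: γ = 1/√(1 − 0.575155) = 1.5342.
The clock on rocket A records proper time, so craft B measures Δt = γΔτ = 1.5342 × 298 = 457 days.

457 days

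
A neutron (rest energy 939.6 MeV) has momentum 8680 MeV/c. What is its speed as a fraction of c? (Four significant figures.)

0.9942c

pc/(mc²) = 8680/939.6 = 9.238 = βγ = β/√(1−β²).
So β² = x²/(1 + x²) with x = 9.238: x² = 85.3406, β² = 85.3406/86.3406 = 0.988418, β = 0.9942.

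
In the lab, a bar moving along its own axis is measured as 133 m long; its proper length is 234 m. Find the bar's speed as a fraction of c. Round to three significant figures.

Length contraction gives γ = L₀/L = 234/133 = 1.7594.
β = √(1 − 1/γ²) = √0.676949 = 0.823.

0.823c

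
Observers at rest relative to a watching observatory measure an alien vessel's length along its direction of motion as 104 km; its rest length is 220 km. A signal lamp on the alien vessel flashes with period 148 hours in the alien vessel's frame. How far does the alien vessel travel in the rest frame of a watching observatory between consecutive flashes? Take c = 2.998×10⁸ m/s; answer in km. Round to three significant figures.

From L = L₀/γ: γ = 220/104 = 2.11538.
β = √(1 − 1/γ²) = 0.88121. Lab-frame period = γτ = 2.11538×148 hours = 313.08 hours. Distance = βc × γτ = 0.88121 × 2.998×10⁸ m/s × 1127088 s = 2.9776×10^14 m = 2.98×10^11 km.

2.98×10^11 km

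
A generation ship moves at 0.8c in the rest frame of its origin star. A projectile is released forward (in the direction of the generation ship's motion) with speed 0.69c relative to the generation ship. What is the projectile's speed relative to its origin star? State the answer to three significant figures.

0.960c

In units of c, u = (u' + v)/(1 + u'v) with u' = 0.69 and v = 0.8.
Numerator: 0.69 + 0.8 = 1.49. Denominator: 1 + (0.69)(0.8) = 1.552.
u = 1.49/1.552 = 0.96005, so the speed is 0.960c.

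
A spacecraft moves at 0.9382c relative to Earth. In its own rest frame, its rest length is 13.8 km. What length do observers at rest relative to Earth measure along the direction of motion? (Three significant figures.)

4.78 km

γ = 1/√(1 − β²) = 1/√(1 − 0.88021924) = 1/√0.11978076 = 1/0.346094 = 2.8894.
Length contraction: L = L₀/γ = 13.8/2.8894 = 4.78 km.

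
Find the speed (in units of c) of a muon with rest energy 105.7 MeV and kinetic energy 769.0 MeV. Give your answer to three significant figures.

0.993c

K = (γ−1)mc², so γ = 1 + 769.0/105.7 = 8.2753.
Then v/c = √(1 − γ⁻²) = √(1 − 0.0146027) = √0.9853973 = 0.993.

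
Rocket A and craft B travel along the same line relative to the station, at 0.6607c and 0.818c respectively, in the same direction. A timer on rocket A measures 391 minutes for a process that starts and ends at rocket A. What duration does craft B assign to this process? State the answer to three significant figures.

Transform rocket A's velocity into craft B's frame: (0.6607 − 0.818)/(1 − 0.6607·0.818) = −0.1573/0.4595474, so the relative speed is 0.34229c.
γ for this relative speed: γ = 1/√(1 − 0.117162) = 1.0643.
The clock on rocket A records proper time, so craft B measures Δt = γΔτ = 1.0643 × 391 = 416 minutes.

416 minutes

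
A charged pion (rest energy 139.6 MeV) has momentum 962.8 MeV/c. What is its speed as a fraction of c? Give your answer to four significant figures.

0.9897c

βγ = pc/(mc²) = 962.8/139.6 = 6.8968.
Since γ² = 1 + (βγ)² = 48.5659, γ = √48.5659 = 6.96892, and β = (βγ)/γ = 6.8968/6.96892 = 0.9897.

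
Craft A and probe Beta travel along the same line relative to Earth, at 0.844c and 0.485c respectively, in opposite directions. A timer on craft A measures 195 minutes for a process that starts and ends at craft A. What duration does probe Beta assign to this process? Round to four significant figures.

585.9 minutes

Speed of craft A in probe Beta's frame: u = (v_A + v_B)/(1 + v_A v_B/c²) = (0.844 + 0.485)/(1 + 0.844×0.485) = 1.329/1.40934 = 0.94299; |u| = 0.94299c.
At |u| = 0.94299c, γ = (1 − 0.88923)^(−1/2) = 3.0046.
The clock on craft A records proper time, so probe Beta measures Δt = γΔτ = 3.0046 × 195 = 585.9 minutes.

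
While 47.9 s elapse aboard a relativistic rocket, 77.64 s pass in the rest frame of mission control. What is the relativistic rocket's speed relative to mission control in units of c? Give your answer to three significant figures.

γ = Δt/Δτ = 77.64/47.9 = 1.6209.
β = √(1 − 1/γ²) = √(1 − 0.380616) = √0.619384 = 0.787.

0.787c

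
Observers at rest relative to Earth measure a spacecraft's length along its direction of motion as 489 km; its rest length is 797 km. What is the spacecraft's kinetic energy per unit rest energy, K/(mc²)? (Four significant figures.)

Length contraction gives γ = L₀/L = 797/489 = 1.62986.
Since K = (γ−1)mc², K/(mc²) = 1.62986 − 1 = 0.6299.

0.6299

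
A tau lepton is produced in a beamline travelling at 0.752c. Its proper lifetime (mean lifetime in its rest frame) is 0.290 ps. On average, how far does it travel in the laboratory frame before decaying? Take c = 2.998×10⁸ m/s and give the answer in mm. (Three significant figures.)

0.0992 mm

β² = 0.565504, so γ = 1/√0.434496 = 1.5171.
Lab-frame lifetime: Δt = γτ = 1.5171 × 0.290 ps = 0.43996 ps.
Distance: d = vΔt = 0.752 × 2.998×10⁸ m/s × 4.3996×10^-13 s = 9.92×10^-5 m = 0.0992 mm.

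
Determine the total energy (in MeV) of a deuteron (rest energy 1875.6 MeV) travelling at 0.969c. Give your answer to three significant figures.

γ = 1/√(1 − β²) = 1/√(1 − 0.938961) = 1/√0.061039 = 1/0.247061 = 4.0476.
Total energy: E = γmc² = 4.0476 × 1875.6 MeV = 7590 MeV.

7590 MeV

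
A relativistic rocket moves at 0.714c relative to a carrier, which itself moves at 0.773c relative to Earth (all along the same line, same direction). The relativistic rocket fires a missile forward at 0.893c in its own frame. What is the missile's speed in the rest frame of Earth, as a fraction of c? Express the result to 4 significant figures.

0.9976c

Apply u = (u'+v)/(1+u'v) twice. Missile in the carrier frame: (0.893+0.714)/(1+0.893·0.714) = 1.607/1.637602 = 0.98131c.
That velocity, transformed to the rest frame of Earth: (0.98131+0.773)/(1+0.98131·0.773) = 1.75431/1.75855263 = 0.99759c.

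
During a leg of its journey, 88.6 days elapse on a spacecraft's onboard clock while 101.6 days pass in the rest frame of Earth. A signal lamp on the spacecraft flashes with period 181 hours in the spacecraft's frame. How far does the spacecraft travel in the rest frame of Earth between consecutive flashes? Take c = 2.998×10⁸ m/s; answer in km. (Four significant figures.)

1.096×10^11 km

From Δt = γΔτ: γ = 101.6/88.6 = 1.14673.
β = √(1 − 1/γ²) = 0.48943. Lab-frame period = γτ = 1.14673×181 hours = 207.56 hours. Distance = βc × γτ = 0.48943 × 2.998×10⁸ m/s × 747216 s = 1.0964×10^14 m = 1.096×10^11 km.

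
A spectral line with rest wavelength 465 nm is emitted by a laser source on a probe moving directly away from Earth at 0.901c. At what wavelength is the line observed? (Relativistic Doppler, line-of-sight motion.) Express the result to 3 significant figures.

2040 nm

Relativistic Doppler for wavelength: λ_obs = λ_src · √((1+β)/(1−β)).
With β = 0.901: factor = √(1.901/0.099) = 4.382.
λ_obs = 465 × 4.382 = 2040 nm.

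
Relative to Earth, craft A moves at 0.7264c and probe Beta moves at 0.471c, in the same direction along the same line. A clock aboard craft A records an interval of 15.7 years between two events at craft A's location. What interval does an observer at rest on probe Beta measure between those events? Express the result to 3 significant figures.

Transform craft A's velocity into probe Beta's frame: (0.7264 − 0.471)/(1 − 0.7264·0.471) = 0.2554/0.6578656, so the relative speed is 0.38823c.
At |u| = 0.38823c, γ = (1 − 0.150723)^(−1/2) = 1.0851.
The clock on craft A records proper time, so probe Beta measures Δt = γΔτ = 1.0851 × 15.7 = 17.0 years.

17.0 years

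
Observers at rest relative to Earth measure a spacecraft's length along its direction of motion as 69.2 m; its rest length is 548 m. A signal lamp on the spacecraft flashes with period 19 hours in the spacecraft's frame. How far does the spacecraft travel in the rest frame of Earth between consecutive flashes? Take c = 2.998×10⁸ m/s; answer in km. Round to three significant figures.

γ = L₀/L = 548/69.2 = 7.91908.
β = √(1 − 1/γ²) = 0.99199. Lab-frame period = γτ = 7.91908×19 hours = 150.46 hours. Distance = βc × γτ = 0.99199 × 2.998×10⁸ m/s × 541656 s = 1.6109×10^14 m = 1.61×10^11 km.

1.61×10^11 km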